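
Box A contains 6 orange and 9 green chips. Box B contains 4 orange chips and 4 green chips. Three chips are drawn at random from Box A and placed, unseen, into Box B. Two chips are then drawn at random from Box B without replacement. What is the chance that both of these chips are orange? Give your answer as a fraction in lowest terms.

393/1925

Condition on how many of the transferred chips are orange (from Box A: 6 orange of 15; then Box B has 11 total).
  0 orange: C(6,0)C(9,3)/C(15,3) = 12/65; then P = C(4,2)/C(11,2) = 6/55
  1 orange: C(6,1)C(9,2)/C(15,3) = 216/455; then P = C(5,2)/C(11,2) = 2/11
  2 orange: C(6,2)C(9,1)/C(15,3) = 27/91; then P = C(6,2)/C(11,2) = 3/11
  3 orange: C(6,3)C(9,0)/C(15,3) = 4/91; then P = C(7,2)/C(11,2) = 21/55
P(both orange) = 393/1925 ≈ 0.2042.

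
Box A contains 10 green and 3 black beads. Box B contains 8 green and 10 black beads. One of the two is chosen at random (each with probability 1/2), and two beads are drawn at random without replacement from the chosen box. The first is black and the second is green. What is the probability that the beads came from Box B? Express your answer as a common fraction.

P(E | Box A) = 5/26; P(E | Box B) = 40/153.
P(E) = 1/2·5/26 + 1/2·40/153 = 1805/7956.
By Bayes' rule, P(Box B | E) = 20/153 / 1805/7956 = 208/361 ≈ 0.5762.

208/361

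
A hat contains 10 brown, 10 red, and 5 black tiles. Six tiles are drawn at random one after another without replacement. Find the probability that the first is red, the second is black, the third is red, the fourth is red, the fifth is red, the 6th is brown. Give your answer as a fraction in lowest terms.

Multiply the conditional probability of each draw in order, without replacement, so each draw removes one from its color and from the total.
P = (10/25) · (5/24) · (9/23) · (8/22) · (7/21) · (10/20) = 1/506 ≈ 0.0020.

1/506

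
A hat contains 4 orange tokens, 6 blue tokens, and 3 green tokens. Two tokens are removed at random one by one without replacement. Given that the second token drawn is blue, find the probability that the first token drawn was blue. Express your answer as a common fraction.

5/12

P(first=blue and the second token drawn is blue) = (6/13)·(5/12) = 5/26.
P(the second token drawn is blue) = Σ over first color = 2/13 + 5/26 + 3/26 = 6/13.
By Bayes, P(first=blue | the second token drawn is blue) = 5/26 / 6/13 = 5/12 ≈ 0.4167.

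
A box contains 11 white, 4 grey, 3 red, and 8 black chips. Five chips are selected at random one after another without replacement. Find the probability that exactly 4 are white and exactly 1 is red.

Unordered draws without replacement: count favorable combinations over C(26,5).
Favorable = C(11,4) · C(4,0) · C(3,1) · C(8,0) = 990; total = C(26,5) = 65780.
P = 990/65780 = 9/598 ≈ 0.0151.

9/598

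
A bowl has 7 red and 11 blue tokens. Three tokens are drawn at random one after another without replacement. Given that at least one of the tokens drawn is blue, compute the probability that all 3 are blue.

P(all 3 blue) = C(11,3)/C(18,3) = 55/272; P(at least one blue) = 1 − C(7,3)/C(18,3) = 781/816.
Since 'all 3 blue' ⊆ 'at least one blue', P(all 3 | at least one) = 55/272 / 781/816 = 15/71 ≈ 0.2113.

15/71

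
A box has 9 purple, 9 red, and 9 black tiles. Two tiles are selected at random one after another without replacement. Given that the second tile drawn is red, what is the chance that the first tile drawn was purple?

9/26

P(first=purple and the second tile drawn is red) = (9/27)·(9/26) = 3/26.
P(the second tile drawn is red) = Σ over first color = 3/26 + 4/39 + 3/26 = 1/3.
By Bayes, P(first=purple | the second tile drawn is red) = 3/26 / 1/3 = 9/26 ≈ 0.3462.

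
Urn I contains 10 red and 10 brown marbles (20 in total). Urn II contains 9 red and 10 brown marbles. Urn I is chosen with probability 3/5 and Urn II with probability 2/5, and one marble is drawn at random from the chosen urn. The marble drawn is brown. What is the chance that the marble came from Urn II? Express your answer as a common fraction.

40/97

P(brown | Urn I) = 1/2; P(brown | Urn II) = 10/19.
P(brown) = 3/5·1/2 + 2/5·10/19 = 97/190.
By Bayes' rule, P(Urn II | brown) = 4/19 / 97/190 = 40/97 ≈ 0.4124.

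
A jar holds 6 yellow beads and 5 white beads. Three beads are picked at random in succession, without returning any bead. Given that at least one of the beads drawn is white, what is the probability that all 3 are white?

2/29

P(all 3 white) = C(5,3)/C(11,3) = 2/33; P(at least one white) = 1 − C(6,3)/C(11,3) = 29/33.
Since 'all 3 white' ⊆ 'at least one white', P(all 3 | at least one) = 2/33 / 29/33 = 2/29 ≈ 0.0690.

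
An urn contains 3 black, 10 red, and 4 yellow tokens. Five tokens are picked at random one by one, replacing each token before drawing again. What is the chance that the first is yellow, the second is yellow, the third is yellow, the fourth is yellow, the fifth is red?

Multiply the conditional probability of each draw in order, with replacement (the composition resets each draw).
P = (4/17) · (4/17) · (4/17) · (4/17) · (10/17) = 2560/1419857 ≈ 0.0018.

2560/1419857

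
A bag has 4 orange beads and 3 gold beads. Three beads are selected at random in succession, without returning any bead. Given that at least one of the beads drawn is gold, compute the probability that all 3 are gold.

1/31

P(all 3 gold) = C(3,3)/C(7,3) = 1/35; P(at least one gold) = 1 − C(4,3)/C(7,3) = 31/35.
Since 'all 3 gold' ⊆ 'at least one gold', P(all 3 | at least one) = 1/35 / 31/35 = 1/31 ≈ 0.0323.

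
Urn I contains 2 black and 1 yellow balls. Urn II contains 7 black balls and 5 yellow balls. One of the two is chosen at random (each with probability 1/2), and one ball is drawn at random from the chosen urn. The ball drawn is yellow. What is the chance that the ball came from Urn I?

P(yellow | Urn I) = 1/3; P(yellow | Urn II) = 5/12.
P(yellow) = 1/2·1/3 + 1/2·5/12 = 3/8.
By Bayes' rule, P(Urn I | yellow) = 1/6 / 3/8 = 4/9 ≈ 0.4444.

4/9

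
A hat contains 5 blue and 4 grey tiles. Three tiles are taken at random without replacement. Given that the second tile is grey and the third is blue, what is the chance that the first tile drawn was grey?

P(first=grey and the second tile is grey and the third is blue) = (4/9)·(3/8)·(5/7) = 5/42.
P(E) = Σ over first color = 10/63 + 5/42 = 5/18.
By Bayes, P(first=grey | E) = 5/42 / 5/18 = 3/7 ≈ 0.4286.

3/7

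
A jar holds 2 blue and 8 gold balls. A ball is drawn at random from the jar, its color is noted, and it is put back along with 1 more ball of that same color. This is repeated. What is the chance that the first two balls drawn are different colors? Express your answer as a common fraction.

16/55

Either blue then gold, or gold then blue; after the first draw the total is 11.
P = (2/10)·(8/11) + (8/10)·(2/11) = 16/55 ≈ 0.2909.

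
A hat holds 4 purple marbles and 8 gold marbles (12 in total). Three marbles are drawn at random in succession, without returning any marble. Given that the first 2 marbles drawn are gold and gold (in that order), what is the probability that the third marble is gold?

After removing 2 gold, the hat has 6 gold out of 10 remaining.
P(third is gold | given) = 6/10 = 3/5 ≈ 0.6000.

3/5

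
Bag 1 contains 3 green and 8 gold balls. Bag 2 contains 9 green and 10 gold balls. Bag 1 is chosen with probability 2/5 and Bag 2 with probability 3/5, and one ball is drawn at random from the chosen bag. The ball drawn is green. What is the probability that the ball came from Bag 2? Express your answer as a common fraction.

99/137

P(green | Bag 1) = 3/11; P(green | Bag 2) = 9/19.
P(green) = 2/5·3/11 + 3/5·9/19 = 411/1045.
By Bayes' rule, P(Bag 2 | green) = 27/95 / 411/1045 = 99/137 ≈ 0.7226.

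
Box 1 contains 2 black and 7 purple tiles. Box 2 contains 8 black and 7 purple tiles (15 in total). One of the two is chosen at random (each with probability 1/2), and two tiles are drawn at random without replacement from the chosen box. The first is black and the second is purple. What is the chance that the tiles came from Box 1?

P(E | Box 1) = 7/36; P(E | Box 2) = 4/15.
P(E) = 1/2·7/36 + 1/2·4/15 = 83/360.
By Bayes' rule, P(Box 1 | E) = 7/72 / 83/360 = 35/83 ≈ 0.4217.

35/83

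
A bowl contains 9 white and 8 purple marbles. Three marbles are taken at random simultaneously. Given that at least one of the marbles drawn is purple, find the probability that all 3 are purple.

14/149

P(all 3 purple) = C(8,3)/C(17,3) = 7/85; P(at least one purple) = 1 − C(9,3)/C(17,3) = 149/170.
Since 'all 3 purple' ⊆ 'at least one purple', P(all 3 | at least one) = 7/85 / 149/170 = 14/149 ≈ 0.0940.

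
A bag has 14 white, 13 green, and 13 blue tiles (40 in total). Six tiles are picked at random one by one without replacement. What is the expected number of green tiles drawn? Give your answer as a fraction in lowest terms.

39/20

By linearity of expectation, E[X] = Σ P(draw i is green); by symmetry each draw (even without replacement) has P(green) = 13/40.
E[X] = 6 · 13/40 = 39/20 ≈ 1.9500.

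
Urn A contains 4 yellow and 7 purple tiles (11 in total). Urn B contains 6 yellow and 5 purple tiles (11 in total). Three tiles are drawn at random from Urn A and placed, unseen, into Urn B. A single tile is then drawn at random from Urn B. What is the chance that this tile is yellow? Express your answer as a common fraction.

Condition on how many of the transferred tiles are yellow (from Urn A: 4 yellow of 11; then Urn B has 14 total).
  0 yellow: C(4,0)C(7,3)/C(11,3) = 7/33; then P = 6/14
  1 yellow: C(4,1)C(7,2)/C(11,3) = 28/55; then P = 7/14
  2 yellow: C(4,2)C(7,1)/C(11,3) = 14/55; then P = 8/14
  3 yellow: C(4,3)C(7,0)/C(11,3) = 4/165; then P = 9/14
P(yellow from Urn B) = 39/77 ≈ 0.5065.

39/77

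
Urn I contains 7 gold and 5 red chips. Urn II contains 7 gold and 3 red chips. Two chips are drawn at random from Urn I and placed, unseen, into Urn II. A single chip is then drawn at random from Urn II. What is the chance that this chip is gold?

Condition on how many of the transferred chips are gold (from Urn I: 7 gold of 12; then Urn II has 12 total).
  0 gold: C(7,0)C(5,2)/C(12,2) = 5/33; then P = 7/12
  1 gold: C(7,1)C(5,1)/C(12,2) = 35/66; then P = 8/12
  2 gold: C(7,2)C(5,0)/C(12,2) = 7/22; then P = 9/12
P(gold from Urn II) = 49/72 ≈ 0.6806.

49/72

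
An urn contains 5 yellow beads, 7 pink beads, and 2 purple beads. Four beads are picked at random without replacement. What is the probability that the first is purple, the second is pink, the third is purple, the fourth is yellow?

5/1716

Multiply the conditional probability of each draw in order, without replacement, so each draw removes one from its color and from the total.
P = (2/14) · (7/13) · (1/12) · (5/11) = 5/1716 ≈ 0.0029.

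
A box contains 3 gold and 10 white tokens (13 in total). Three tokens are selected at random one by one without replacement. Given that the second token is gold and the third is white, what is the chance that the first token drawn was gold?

P(first=gold and the second token is gold and the third is white) = (3/13)·(2/12)·(10/11) = 5/143.
P(E) = Σ over first color = 5/143 + 45/286 = 5/26.
By Bayes, P(first=gold | E) = 5/143 / 5/26 = 2/11 ≈ 0.1818.

2/11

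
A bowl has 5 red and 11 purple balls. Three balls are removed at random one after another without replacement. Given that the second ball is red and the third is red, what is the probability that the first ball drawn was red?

P(first=red and the second ball is red and the third is red) = (5/16)·(4/15)·(3/14) = 1/56.
P(E) = Σ over first color = 1/56 + 11/168 = 1/12.
By Bayes, P(first=red | E) = 1/56 / 1/12 = 3/14 ≈ 0.2143.

3/14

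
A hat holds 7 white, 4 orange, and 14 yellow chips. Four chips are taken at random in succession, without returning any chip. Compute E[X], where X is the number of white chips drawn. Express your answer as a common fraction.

By linearity of expectation, E[X] = Σ P(draw i is white); by symmetry each draw (even without replacement) has P(white) = 7/25.
E[X] = 4 · 7/25 = 28/25 ≈ 1.1200.

28/25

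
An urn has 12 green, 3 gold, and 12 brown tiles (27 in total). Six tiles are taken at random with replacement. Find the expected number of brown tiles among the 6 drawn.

By linearity of expectation, E[X] = Σ P(draw i is brown); each independent draw has P(brown) = 12/27.
E[X] = 6 · 12/27 = 8/3 ≈ 2.6667.

8/3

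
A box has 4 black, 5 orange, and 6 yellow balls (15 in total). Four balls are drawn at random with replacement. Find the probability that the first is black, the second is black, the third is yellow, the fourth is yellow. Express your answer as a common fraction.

64/5625

Multiply the conditional probability of each draw in order, with replacement (the composition resets each draw).
P = (4/15) · (4/15) · (6/15) · (6/15) = 64/5625 ≈ 0.0114.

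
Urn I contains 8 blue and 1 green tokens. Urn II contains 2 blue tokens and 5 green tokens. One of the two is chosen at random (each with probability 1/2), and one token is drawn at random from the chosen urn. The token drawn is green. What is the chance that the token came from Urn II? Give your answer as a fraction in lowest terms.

45/52

P(green | Urn I) = 1/9; P(green | Urn II) = 5/7.
P(green) = 1/2·1/9 + 1/2·5/7 = 26/63.
By Bayes' rule, P(Urn II | green) = 5/14 / 26/63 = 45/52 ≈ 0.8654.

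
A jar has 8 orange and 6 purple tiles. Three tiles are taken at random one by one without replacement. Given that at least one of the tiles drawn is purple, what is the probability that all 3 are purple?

5/77

P(all 3 purple) = C(6,3)/C(14,3) = 5/91; P(at least one purple) = 1 − C(8,3)/C(14,3) = 11/13.
Since 'all 3 purple' ⊆ 'at least one purple', P(all 3 | at least one) = 5/91 / 11/13 = 5/77 ≈ 0.0649.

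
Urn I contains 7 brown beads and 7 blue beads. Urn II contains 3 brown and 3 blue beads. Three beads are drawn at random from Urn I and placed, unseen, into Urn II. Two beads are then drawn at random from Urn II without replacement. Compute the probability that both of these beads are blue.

Condition on how many of the transferred beads are blue (from Urn I: 7 blue of 14; then Urn II has 9 total).
  0 blue: C(7,0)C(7,3)/C(14,3) = 5/52; then P = C(3,2)/C(9,2) = 1/12
  1 blue: C(7,1)C(7,2)/C(14,3) = 21/52; then P = C(4,2)/C(9,2) = 1/6
  2 blue: C(7,2)C(7,1)/C(14,3) = 21/52; then P = C(5,2)/C(9,2) = 5/18
  3 blue: C(7,3)C(7,0)/C(14,3) = 5/52; then P = C(6,2)/C(9,2) = 5/12
P(both blue) = 71/312 ≈ 0.2276.

71/312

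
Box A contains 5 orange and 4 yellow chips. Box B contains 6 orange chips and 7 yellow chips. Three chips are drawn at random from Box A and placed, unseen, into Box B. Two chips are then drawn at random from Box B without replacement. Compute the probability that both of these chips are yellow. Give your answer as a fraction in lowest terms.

Condition on how many of the transferred chips are yellow (from Box A: 4 yellow of 9; then Box B has 16 total).
  0 yellow: C(4,0)C(5,3)/C(9,3) = 5/42; then P = C(7,2)/C(16,2) = 7/40
  1 yellow: C(4,1)C(5,2)/C(9,3) = 10/21; then P = C(8,2)/C(16,2) = 7/30
  2 yellow: C(4,2)C(5,1)/C(9,3) = 5/14; then P = C(9,2)/C(16,2) = 3/10
  3 yellow: C(4,3)C(5,0)/C(9,3) = 1/21; then P = C(10,2)/C(16,2) = 3/8
P(both yellow) = 37/144 ≈ 0.2569.

37/144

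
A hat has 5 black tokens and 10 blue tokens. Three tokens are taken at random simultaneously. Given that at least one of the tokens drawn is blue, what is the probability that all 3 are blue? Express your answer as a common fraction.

P(all 3 blue) = C(10,3)/C(15,3) = 24/91; P(at least one blue) = 1 − C(5,3)/C(15,3) = 89/91.
Since 'all 3 blue' ⊆ 'at least one blue', P(all 3 | at least one) = 24/91 / 89/91 = 24/89 ≈ 0.2697.

24/89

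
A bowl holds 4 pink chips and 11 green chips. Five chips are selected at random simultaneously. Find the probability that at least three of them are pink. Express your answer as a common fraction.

Sum the hypergeometric tail for j = 3,…,4 pink chips.
Favorable = C(4,3)·C(11,2) + C(4,4)·C(11,1) = 231; total = C(15,5) = 3003.
P = 231/3003 = 1/13 ≈ 0.0769.

1/13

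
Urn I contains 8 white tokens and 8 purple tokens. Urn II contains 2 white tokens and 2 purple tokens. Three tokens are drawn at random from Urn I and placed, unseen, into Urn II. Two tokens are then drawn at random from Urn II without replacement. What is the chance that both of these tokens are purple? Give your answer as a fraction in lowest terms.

47/210

Condition on how many of the transferred tokens are purple (from Urn I: 8 purple of 16; then Urn II has 7 total).
  0 purple: C(8,0)C(8,3)/C(16,3) = 1/10; then P = C(2,2)/C(7,2) = 1/21
  1 purple: C(8,1)C(8,2)/C(16,3) = 2/5; then P = C(3,2)/C(7,2) = 1/7
  2 purple: C(8,2)C(8,1)/C(16,3) = 2/5; then P = C(4,2)/C(7,2) = 2/7
  3 purple: C(8,3)C(8,0)/C(16,3) = 1/10; then P = C(5,2)/C(7,2) = 10/21
P(both purple) = 47/210 ≈ 0.2238.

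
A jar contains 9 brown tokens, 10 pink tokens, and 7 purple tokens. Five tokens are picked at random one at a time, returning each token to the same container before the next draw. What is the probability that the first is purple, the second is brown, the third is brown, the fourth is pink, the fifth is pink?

Multiply the conditional probability of each draw in order, with replacement (the composition resets each draw).
P = (7/26) · (9/26) · (9/26) · (10/26) · (10/26) = 14175/2970344 ≈ 0.0048.

14175/2970344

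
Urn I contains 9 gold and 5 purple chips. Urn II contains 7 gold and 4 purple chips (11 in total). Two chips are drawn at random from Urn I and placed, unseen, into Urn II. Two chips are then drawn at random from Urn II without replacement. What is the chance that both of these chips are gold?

Condition on how many of the transferred chips are gold (from Urn I: 9 gold of 14; then Urn II has 13 total).
  0 gold: C(9,0)C(5,2)/C(14,2) = 10/91; then P = C(7,2)/C(13,2) = 7/26
  1 gold: C(9,1)C(5,1)/C(14,2) = 45/91; then P = C(8,2)/C(13,2) = 14/39
  2 gold: C(9,2)C(5,0)/C(14,2) = 36/91; then P = C(9,2)/C(13,2) = 6/13
P(both gold) = 461/1183 ≈ 0.3897.

461/1183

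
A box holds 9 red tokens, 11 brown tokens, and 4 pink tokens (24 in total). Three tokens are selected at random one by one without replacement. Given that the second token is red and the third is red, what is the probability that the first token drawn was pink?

2/11

P(first=pink and the second token is red and the third is red) = (4/24)·(9/23)·(8/22) = 6/253.
P(E) = Σ over first color = 21/506 + 3/46 + 6/253 = 3/23.
By Bayes, P(first=pink | E) = 6/253 / 3/23 = 2/11 ≈ 0.1818.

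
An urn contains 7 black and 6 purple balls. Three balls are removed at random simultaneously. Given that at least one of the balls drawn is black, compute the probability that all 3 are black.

5/38

P(all 3 black) = C(7,3)/C(13,3) = 35/286; P(at least one black) = 1 − C(6,3)/C(13,3) = 133/143.
Since 'all 3 black' ⊆ 'at least one black', P(all 3 | at least one) = 35/286 / 133/143 = 5/38 ≈ 0.1316.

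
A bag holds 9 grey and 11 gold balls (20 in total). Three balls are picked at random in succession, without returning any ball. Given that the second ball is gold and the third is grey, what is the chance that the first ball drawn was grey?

P(first=grey and the second ball is gold and the third is grey) = (9/20)·(11/19)·(8/18) = 11/95.
P(E) = Σ over first color = 11/95 + 11/76 = 99/380.
By Bayes, P(first=grey | E) = 11/95 / 99/380 = 4/9 ≈ 0.4444.

4/9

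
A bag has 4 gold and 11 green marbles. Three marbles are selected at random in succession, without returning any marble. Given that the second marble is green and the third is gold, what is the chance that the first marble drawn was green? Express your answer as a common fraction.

P(first=green and the second marble is green and the third is gold) = (11/15)·(10/14)·(4/13) = 44/273.
P(E) = Σ over first color = 22/455 + 44/273 = 22/105.
By Bayes, P(first=green | E) = 44/273 / 22/105 = 10/13 ≈ 0.7692.

10/13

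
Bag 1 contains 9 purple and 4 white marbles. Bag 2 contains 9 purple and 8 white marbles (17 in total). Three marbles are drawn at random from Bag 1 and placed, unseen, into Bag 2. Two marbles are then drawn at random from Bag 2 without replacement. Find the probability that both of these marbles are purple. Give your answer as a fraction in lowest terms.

Condition on how many of the transferred marbles are purple (from Bag 1: 9 purple of 13; then Bag 2 has 20 total).
  0 purple: C(9,0)C(4,3)/C(13,3) = 2/143; then P = C(9,2)/C(20,2) = 18/95
  1 purple: C(9,1)C(4,2)/C(13,3) = 27/143; then P = C(10,2)/C(20,2) = 9/38
  2 purple: C(9,2)C(4,1)/C(13,3) = 72/143; then P = C(11,2)/C(20,2) = 11/38
  3 purple: C(9,3)C(4,0)/C(13,3) = 42/143; then P = C(12,2)/C(20,2) = 33/95
P(both purple) = 729/2470 ≈ 0.2951.

729/2470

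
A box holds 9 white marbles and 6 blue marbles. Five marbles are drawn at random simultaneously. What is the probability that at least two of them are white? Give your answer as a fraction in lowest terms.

Sum the hypergeometric tail for j = 2,…,5 white marbles.
Favorable = C(9,2)·C(6,3) + C(9,3)·C(6,2) + C(9,4)·C(6,1) + C(9,5)·C(6,0) = 2862; total = C(15,5) = 3003.
P = 2862/3003 = 954/1001 ≈ 0.9530.

954/1001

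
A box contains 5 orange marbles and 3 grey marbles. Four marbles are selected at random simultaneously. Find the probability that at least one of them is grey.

13/14

Use the complement: P(at least one grey) = 1 − P(no grey).
P(none) = C(5,4)/C(8,4) = 5/70.
So P = 1 − 5/70 = 13/14 ≈ 0.9286.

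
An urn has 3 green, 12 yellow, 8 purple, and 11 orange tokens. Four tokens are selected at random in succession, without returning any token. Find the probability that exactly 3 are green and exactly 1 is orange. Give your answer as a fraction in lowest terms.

1/4216

Unordered draws without replacement: count favorable combinations over C(34,4).
Favorable = C(3,3) · C(12,0) · C(8,0) · C(11,1) = 11; total = C(34,4) = 46376.
P = 11/46376 = 1/4216 ≈ 0.0002.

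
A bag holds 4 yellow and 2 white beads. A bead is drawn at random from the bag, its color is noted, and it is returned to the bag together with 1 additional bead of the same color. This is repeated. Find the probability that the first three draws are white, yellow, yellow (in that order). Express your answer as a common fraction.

Track the composition after each reinforcement of +1.
P = (2/6) · (4/7) · (5/8) = 5/42 ≈ 0.1190.

5/42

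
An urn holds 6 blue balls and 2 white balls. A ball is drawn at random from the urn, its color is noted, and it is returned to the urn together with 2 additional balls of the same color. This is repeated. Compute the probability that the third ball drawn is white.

Sum over the four possibilities for the first two draws (white/not-white each), tracking how the white count and total change by +2 per draw.
P(third is white) = 1/4 ≈ 0.2500. (In a Pólya urn every draw has the same marginal probability 2/8.)

1/4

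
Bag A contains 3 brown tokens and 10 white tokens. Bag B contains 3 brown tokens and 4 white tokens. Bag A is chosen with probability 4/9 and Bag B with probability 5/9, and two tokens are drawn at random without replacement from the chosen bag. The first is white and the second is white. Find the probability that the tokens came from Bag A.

21/34

P(E | Bag A) = 15/26; P(E | Bag B) = 2/7.
P(E) = 4/9·15/26 + 5/9·2/7 = 340/819.
By Bayes' rule, P(Bag A | E) = 10/39 / 340/819 = 21/34 ≈ 0.6176.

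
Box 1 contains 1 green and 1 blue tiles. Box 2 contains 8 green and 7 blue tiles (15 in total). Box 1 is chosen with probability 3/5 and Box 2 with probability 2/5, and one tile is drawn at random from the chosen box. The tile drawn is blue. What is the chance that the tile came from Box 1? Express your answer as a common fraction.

P(blue | Box 1) = 1/2; P(blue | Box 2) = 7/15.
P(blue) = 3/5·1/2 + 2/5·7/15 = 73/150.
By Bayes' rule, P(Box 1 | blue) = 3/10 / 73/150 = 45/73 ≈ 0.6164.

45/73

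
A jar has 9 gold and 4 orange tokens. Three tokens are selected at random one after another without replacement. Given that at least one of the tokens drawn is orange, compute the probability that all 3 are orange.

P(all 3 orange) = C(4,3)/C(13,3) = 2/143; P(at least one orange) = 1 − C(9,3)/C(13,3) = 101/143.
Since 'all 3 orange' ⊆ 'at least one orange', P(all 3 | at least one) = 2/143 / 101/143 = 2/101 ≈ 0.0198.

2/101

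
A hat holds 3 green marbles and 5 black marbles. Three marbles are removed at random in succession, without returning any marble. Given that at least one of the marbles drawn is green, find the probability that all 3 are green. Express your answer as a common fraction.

1/46

P(all 3 green) = C(3,3)/C(8,3) = 1/56; P(at least one green) = 1 − C(5,3)/C(8,3) = 23/28.
Since 'all 3 green' ⊆ 'at least one green', P(all 3 | at least one) = 1/56 / 23/28 = 1/46 ≈ 0.0217.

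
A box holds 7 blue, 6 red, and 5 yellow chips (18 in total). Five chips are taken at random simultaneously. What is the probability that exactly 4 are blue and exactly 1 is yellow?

Unordered draws without replacement: count favorable combinations over C(18,5).
Favorable = C(7,4) · C(6,0) · C(5,1) = 175; total = C(18,5) = 8568.
P = 175/8568 = 25/1224 ≈ 0.0204.

25/1224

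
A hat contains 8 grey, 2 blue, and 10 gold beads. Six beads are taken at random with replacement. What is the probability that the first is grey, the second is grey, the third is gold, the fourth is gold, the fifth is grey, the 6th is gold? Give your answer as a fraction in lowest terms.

1/125

Multiply the conditional probability of each draw in order, with replacement (the composition resets each draw).
P = (8/20) · (8/20) · (10/20) · (10/20) · (8/20) · (10/20) = 1/125 ≈ 0.0080.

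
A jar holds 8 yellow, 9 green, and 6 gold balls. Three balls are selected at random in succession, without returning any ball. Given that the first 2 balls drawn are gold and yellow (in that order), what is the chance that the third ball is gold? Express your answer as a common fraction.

After removing 1 yellow, 1 gold, the jar has 5 gold out of 21 remaining.
P(third is gold | given) = 5/21 ≈ 0.2381.

5/21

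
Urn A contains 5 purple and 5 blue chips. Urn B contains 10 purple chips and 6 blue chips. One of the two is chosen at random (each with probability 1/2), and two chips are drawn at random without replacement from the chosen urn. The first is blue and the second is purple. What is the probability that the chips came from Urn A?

10/19

P(E | Urn A) = 5/18; P(E | Urn B) = 1/4.
P(E) = 1/2·5/18 + 1/2·1/4 = 19/72.
By Bayes' rule, P(Urn A | E) = 5/36 / 19/72 = 10/19 ≈ 0.5263.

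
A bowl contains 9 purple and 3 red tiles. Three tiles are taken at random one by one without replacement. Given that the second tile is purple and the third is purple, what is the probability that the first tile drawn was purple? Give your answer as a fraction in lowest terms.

P(first=purple and the second tile is purple and the third is purple) = (9/12)·(8/11)·(7/10) = 21/55.
P(E) = Σ over first color = 21/55 + 9/55 = 6/11.
By Bayes, P(first=purple | E) = 21/55 / 6/11 = 7/10 ≈ 0.7000.

7/10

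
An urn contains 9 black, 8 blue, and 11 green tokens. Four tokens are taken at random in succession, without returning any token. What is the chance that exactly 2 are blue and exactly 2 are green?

44/585

Unordered draws without replacement: count favorable combinations over C(28,4).
Favorable = C(9,0) · C(8,2) · C(11,2) = 1540; total = C(28,4) = 20475.
P = 1540/20475 = 44/585 ≈ 0.0752.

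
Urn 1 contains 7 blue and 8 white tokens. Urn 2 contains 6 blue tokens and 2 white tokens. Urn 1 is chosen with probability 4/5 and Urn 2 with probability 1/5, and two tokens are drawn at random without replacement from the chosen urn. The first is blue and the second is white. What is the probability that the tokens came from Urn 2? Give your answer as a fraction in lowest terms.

P(E | Urn 1) = 4/15; P(E | Urn 2) = 3/14.
P(E) = 4/5·4/15 + 1/5·3/14 = 269/1050.
By Bayes' rule, P(Urn 2 | E) = 3/70 / 269/1050 = 45/269 ≈ 0.1673.

45/269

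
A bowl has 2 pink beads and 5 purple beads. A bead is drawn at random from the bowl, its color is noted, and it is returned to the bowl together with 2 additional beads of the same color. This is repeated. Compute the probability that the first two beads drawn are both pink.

8/63

After a pink draw the bowl holds 4 pink out of 9.
P = (2/7)·(4/9) = 8/63 ≈ 0.1270.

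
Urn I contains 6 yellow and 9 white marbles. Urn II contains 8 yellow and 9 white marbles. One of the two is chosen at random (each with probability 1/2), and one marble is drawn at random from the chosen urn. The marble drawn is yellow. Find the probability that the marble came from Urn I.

17/37

P(yellow | Urn I) = 2/5; P(yellow | Urn II) = 8/17.
P(yellow) = 1/2·2/5 + 1/2·8/17 = 37/85.
By Bayes' rule, P(Urn I | yellow) = 1/5 / 37/85 = 17/37 ≈ 0.4595.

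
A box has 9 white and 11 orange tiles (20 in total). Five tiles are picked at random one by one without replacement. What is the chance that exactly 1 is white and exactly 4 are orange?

495/2584

Unordered draws without replacement: count favorable combinations over C(20,5).
Favorable = C(9,1) · C(11,4) = 2970; total = C(20,5) = 15504.
P = 2970/15504 = 495/2584 ≈ 0.1916.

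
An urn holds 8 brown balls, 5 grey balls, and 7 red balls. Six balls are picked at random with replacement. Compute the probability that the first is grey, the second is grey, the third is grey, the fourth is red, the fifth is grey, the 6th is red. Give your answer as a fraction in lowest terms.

Multiply the conditional probability of each draw in order, with replacement (the composition resets each draw).
P = (5/20) · (5/20) · (5/20) · (7/20) · (5/20) · (7/20) = 49/102400 ≈ 0.0005.

49/102400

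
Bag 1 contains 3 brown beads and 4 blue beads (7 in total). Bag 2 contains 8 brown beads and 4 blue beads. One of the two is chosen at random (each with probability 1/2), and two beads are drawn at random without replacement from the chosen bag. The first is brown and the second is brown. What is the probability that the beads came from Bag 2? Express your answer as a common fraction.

98/131

P(E | Bag 1) = 1/7; P(E | Bag 2) = 14/33.
P(E) = 1/2·1/7 + 1/2·14/33 = 131/462.
By Bayes' rule, P(Bag 2 | E) = 7/33 / 131/462 = 98/131 ≈ 0.7481.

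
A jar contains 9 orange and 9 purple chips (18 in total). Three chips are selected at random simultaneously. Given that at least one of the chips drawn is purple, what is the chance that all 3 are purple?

7/61

P(all 3 purple) = C(9,3)/C(18,3) = 7/68; P(at least one purple) = 1 − C(9,3)/C(18,3) = 61/68.
Since 'all 3 purple' ⊆ 'at least one purple', P(all 3 | at least one) = 7/68 / 61/68 = 7/61 ≈ 0.1148.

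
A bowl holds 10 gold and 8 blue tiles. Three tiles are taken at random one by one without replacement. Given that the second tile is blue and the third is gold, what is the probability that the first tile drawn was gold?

9/16

P(first=gold and the second tile is blue and the third is gold) = (10/18)·(8/17)·(9/16) = 5/34.
P(E) = Σ over first color = 5/34 + 35/306 = 40/153.
By Bayes, P(first=gold | E) = 5/34 / 40/153 = 9/16 ≈ 0.5625.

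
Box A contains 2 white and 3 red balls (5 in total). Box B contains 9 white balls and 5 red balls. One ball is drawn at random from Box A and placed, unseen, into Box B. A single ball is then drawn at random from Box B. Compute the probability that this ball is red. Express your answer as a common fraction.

Condition on how many of the transferred balls are red (from Box A: 3 red of 5; then Box B has 15 total).
  0 red: C(3,0)C(2,1)/C(5,1) = 2/5; then P = 5/15
  1 red: C(3,1)C(2,0)/C(5,1) = 3/5; then P = 6/15
P(red from Box B) = 28/75 ≈ 0.3733.

28/75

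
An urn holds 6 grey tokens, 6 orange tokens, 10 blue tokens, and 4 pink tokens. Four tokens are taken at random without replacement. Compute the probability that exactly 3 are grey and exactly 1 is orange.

12/1495

Unordered draws without replacement: count favorable combinations over C(26,4).
Favorable = C(6,3) · C(6,1) · C(10,0) · C(4,0) = 120; total = C(26,4) = 14950.
P = 120/14950 = 12/1495 ≈ 0.0080.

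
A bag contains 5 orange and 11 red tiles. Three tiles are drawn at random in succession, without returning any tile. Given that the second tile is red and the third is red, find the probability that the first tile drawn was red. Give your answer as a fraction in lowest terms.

P(first=red and the second tile is red and the third is red) = (11/16)·(10/15)·(9/14) = 33/112.
P(E) = Σ over first color = 55/336 + 33/112 = 11/24.
By Bayes, P(first=red | E) = 33/112 / 11/24 = 9/14 ≈ 0.6429.

9/14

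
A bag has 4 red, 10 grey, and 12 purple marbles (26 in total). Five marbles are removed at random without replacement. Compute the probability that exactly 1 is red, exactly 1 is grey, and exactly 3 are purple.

Unordered draws without replacement: count favorable combinations over C(26,5).
Favorable = C(4,1) · C(10,1) · C(12,3) = 8800; total = C(26,5) = 65780.
P = 8800/65780 = 40/299 ≈ 0.1338.

40/299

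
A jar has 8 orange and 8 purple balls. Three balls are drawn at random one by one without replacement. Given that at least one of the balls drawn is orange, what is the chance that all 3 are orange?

1/9

P(all 3 orange) = C(8,3)/C(16,3) = 1/10; P(at least one orange) = 1 − C(8,3)/C(16,3) = 9/10.
Since 'all 3 orange' ⊆ 'at least one orange', P(all 3 | at least one) = 1/10 / 9/10 = 1/9 ≈ 0.1111.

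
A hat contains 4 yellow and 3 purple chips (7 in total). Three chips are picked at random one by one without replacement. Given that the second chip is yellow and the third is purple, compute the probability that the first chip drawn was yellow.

3/5

P(first=yellow and the second chip is yellow and the third is purple) = (4/7)·(3/6)·(3/5) = 6/35.
P(E) = Σ over first color = 6/35 + 4/35 = 2/7.
By Bayes, P(first=yellow | E) = 6/35 / 2/7 = 3/5 ≈ 0.6000.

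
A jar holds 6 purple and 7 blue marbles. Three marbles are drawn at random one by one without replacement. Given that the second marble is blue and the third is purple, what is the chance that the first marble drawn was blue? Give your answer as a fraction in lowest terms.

6/11

P(first=blue and the second marble is blue and the third is purple) = (7/13)·(6/12)·(6/11) = 21/143.
P(E) = Σ over first color = 35/286 + 21/143 = 7/26.
By Bayes, P(first=blue | E) = 21/143 / 7/26 = 6/11 ≈ 0.5455.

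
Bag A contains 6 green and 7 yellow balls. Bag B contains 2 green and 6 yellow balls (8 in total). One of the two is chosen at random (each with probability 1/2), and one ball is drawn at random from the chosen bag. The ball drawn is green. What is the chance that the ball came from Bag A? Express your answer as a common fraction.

P(green | Bag A) = 6/13; P(green | Bag B) = 1/4.
P(green) = 1/2·6/13 + 1/2·1/4 = 37/104.
By Bayes' rule, P(Bag A | green) = 3/13 / 37/104 = 24/37 ≈ 0.6486.

24/37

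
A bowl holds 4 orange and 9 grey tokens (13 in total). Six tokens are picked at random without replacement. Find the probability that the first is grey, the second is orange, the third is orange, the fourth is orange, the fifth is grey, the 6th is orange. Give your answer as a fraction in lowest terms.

1/715

Multiply the conditional probability of each draw in order, without replacement, so each draw removes one from its color and from the total.
P = (9/13) · (4/12) · (3/11) · (2/10) · (8/9) · (1/8) = 1/715 ≈ 0.0014.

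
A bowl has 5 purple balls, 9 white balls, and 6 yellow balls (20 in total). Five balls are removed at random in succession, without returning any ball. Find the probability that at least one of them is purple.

Use the complement: P(at least one purple) = 1 − P(no purple).
P(none) = C(15,5)/C(20,5) = 3003/15504.
So P = 1 − 3003/15504 = 4167/5168 ≈ 0.8063.

4167/5168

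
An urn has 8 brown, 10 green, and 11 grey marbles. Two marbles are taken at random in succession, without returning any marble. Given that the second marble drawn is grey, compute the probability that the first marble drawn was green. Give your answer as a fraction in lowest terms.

P(first=green and the second marble drawn is grey) = (10/29)·(11/28) = 55/406.
P(the second marble drawn is grey) = Σ over first color = 22/203 + 55/406 + 55/406 = 11/29.
By Bayes, P(first=green | the second marble drawn is grey) = 55/406 / 11/29 = 5/14 ≈ 0.3571.

5/14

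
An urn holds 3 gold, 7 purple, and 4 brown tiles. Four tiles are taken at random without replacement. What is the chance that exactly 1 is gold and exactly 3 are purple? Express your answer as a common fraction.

Unordered draws without replacement: count favorable combinations over C(14,4).
Favorable = C(3,1) · C(7,3) · C(4,0) = 105; total = C(14,4) = 1001.
P = 105/1001 = 15/143 ≈ 0.1049.

15/143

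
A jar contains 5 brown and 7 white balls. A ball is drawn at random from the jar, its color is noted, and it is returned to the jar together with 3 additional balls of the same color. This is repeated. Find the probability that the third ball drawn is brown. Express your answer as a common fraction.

Sum over the four possibilities for the first two draws (brown/not-brown each), tracking how the brown count and total change by +3 per draw.
P(third is brown) = 5/12 ≈ 0.4167. (In a Pólya urn every draw has the same marginal probability 5/12.)

5/12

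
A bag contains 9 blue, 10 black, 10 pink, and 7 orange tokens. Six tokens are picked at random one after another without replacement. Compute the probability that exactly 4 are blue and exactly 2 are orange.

Unordered draws without replacement: count favorable combinations over C(36,6).
Favorable = C(9,4) · C(10,0) · C(10,0) · C(7,2) = 2646; total = C(36,6) = 1947792.
P = 2646/1947792 = 63/46376 ≈ 0.0014.

63/46376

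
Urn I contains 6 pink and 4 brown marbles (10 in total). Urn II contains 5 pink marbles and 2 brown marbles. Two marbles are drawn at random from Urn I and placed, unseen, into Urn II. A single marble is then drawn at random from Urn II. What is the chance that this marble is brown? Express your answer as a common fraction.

Condition on how many of the transferred marbles are brown (from Urn I: 4 brown of 10; then Urn II has 9 total).
  0 brown: C(4,0)C(6,2)/C(10,2) = 1/3; then P = 2/9
  1 brown: C(4,1)C(6,1)/C(10,2) = 8/15; then P = 3/9
  2 brown: C(4,2)C(6,0)/C(10,2) = 2/15; then P = 4/9
P(brown from Urn II) = 14/45 ≈ 0.3111.

14/45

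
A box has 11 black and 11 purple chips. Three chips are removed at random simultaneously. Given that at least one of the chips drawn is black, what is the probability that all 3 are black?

3/25

P(all 3 black) = C(11,3)/C(22,3) = 3/28; P(at least one black) = 1 − C(11,3)/C(22,3) = 25/28.
Since 'all 3 black' ⊆ 'at least one black', P(all 3 | at least one) = 3/28 / 25/28 = 3/25 ≈ 0.1200.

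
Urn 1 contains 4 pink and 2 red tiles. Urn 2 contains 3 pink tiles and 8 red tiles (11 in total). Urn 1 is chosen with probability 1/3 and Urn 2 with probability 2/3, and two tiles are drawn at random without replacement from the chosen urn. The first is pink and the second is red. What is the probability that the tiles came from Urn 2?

18/29

P(E | Urn 1) = 4/15; P(E | Urn 2) = 12/55.
P(E) = 1/3·4/15 + 2/3·12/55 = 116/495.
By Bayes' rule, P(Urn 2 | E) = 8/55 / 116/495 = 18/29 ≈ 0.6207.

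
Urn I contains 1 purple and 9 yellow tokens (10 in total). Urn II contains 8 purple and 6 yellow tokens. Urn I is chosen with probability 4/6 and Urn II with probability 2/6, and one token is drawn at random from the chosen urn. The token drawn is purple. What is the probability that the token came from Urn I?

P(purple | Urn I) = 1/10; P(purple | Urn II) = 4/7.
P(purple) = 2/3·1/10 + 1/3·4/7 = 9/35.
By Bayes' rule, P(Urn I | purple) = 1/15 / 9/35 = 7/27 ≈ 0.2593.

7/27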